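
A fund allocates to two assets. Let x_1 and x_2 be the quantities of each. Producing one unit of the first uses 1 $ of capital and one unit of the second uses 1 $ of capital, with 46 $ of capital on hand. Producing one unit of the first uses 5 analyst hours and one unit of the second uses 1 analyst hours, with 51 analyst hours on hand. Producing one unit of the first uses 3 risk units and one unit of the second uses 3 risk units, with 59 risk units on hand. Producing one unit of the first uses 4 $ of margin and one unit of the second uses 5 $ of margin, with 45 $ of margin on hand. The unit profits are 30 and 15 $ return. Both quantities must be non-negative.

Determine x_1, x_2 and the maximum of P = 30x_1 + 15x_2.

The optimum lies where 5x_1 + x_2 = 51 and 4x_1 + 5x_2 = 45.
Solving simultaneously gives x_1 = 10, x_2 = 1.

x_1 = 10, x_2 = 1, maximum P = 315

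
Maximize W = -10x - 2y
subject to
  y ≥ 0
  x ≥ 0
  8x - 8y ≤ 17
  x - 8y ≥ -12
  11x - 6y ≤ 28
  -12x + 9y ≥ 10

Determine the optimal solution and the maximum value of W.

Extreme points and W = -10x - 2y:
  (0, 3/2) → W = -3
  (0, 10/9) → W = -20/9
  (28/87, 134/87) → W = -548/87

At the optimal vertex, x = 0 and -12x + 9y = 10.
Solving simultaneously gives x = 0, y = 10/9.

x = 0, y = 10/9, maximum W = -20/9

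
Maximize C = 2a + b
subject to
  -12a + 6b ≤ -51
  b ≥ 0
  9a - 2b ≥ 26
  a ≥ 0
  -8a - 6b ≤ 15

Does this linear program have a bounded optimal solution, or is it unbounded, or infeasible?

From the feasible point (17/4, 0), moving in the direction (6, 12) keeps every constraint satisfied while C increases without bound.

unbounded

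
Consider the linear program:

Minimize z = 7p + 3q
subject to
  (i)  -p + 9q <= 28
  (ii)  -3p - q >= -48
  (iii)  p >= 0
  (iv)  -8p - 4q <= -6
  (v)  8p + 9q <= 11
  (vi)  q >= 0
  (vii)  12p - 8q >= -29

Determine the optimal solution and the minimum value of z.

Feasible corners and z = 7p + 3q:
  (1/4, 1) → z = 19/4
  (3/4, 0) → z = 21/4
  (11/8, 0) → z = 77/8

p = 1/4, q = 1, minimum z = 19/4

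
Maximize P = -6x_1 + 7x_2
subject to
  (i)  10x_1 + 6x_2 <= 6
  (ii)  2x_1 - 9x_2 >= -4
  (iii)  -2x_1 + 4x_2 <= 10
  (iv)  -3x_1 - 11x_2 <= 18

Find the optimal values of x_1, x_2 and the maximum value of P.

Feasible corners and P = -6x_1 + 7x_2:
  (5/17, 26/51) → P = 92/51
  (87/46, -99/46) → P = -1215/46
  (-206/49, -24/49) → P = 1068/49

x_1 = -206/49, x_2 = -24/49, maximum P = 1068/49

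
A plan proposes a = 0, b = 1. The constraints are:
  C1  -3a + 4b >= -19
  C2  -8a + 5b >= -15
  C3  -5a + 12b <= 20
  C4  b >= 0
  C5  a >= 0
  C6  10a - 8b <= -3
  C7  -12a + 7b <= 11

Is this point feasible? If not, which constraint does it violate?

feasible

C1: 4 ≥ -19 ✓
C2: 5 ≥ -15 ✓
C3: 12 ≤ 20 ✓
C4: 1 ≥ 0 ✓
C5: 0 ≥ 0 ✓
C6: -8 ≤ -3 ✓
C7: 7 ≤ 11 ✓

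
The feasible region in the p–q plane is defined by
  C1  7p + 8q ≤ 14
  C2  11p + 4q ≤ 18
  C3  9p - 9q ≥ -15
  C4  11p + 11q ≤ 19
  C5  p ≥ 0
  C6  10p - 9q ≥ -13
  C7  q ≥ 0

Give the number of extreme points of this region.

Of the 21 pairwise boundary intersections, those satisfying every inequality are:
  (122/77, 1/7)
  (18/11, 0)
  (28/209, 333/209)
  (0, 13/9)
  (0, 0)

5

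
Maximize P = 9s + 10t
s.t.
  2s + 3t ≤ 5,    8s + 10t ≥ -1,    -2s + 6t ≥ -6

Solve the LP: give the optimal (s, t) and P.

s = 8/3, t = -1/9, maximum P = 206/9

Vertices and P = 9s + 10t:
  (-53/4, 21/2) → P = -57/4
  (8/3, -1/9) → P = 206/9
  (27/34, -25/34) → P = -7/34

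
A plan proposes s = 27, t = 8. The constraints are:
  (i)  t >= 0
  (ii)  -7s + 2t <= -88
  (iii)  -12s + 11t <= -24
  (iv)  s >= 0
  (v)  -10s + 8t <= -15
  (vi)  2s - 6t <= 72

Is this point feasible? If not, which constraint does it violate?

(i): 8 ≥ 0 ✓
(ii): -173 ≤ -88 ✓
(iii): -236 ≤ -24 ✓
(iv): 27 ≥ 0 ✓
(v): -206 ≤ -15 ✓
(vi): 6 ≤ 72 ✓

feasible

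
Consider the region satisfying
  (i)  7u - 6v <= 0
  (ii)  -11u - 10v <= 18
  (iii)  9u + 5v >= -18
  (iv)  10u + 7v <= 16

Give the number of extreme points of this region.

4

Intersecting each pair of boundary lines and keeping only the points that satisfy every inequality leaves:
  (-27/34, -63/68)
  (96/109, 112/109)
  (-18/7, 36/35)
  (-206/13, 324/13)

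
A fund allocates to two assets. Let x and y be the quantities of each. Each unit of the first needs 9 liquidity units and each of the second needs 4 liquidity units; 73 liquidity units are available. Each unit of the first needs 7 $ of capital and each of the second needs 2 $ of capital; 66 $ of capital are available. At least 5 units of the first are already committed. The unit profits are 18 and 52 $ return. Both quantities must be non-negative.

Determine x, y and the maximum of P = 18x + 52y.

x = 5, y = 7, maximum P = 454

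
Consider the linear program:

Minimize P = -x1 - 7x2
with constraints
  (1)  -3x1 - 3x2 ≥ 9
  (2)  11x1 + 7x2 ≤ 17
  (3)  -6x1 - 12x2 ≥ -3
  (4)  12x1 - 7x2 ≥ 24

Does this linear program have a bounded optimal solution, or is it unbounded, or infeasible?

Extreme points and P = -x1 - 7x2:
  (19/2, -25/2) → P = 78
  (3/19, -60/19) → P = 417/19
The feasible region has finitely many vertices and no improving ray; the minimum is 417/19 at (3/19, -60/19).

bounded optimum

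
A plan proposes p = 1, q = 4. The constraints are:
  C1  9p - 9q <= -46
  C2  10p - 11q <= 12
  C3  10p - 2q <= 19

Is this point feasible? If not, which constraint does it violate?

not feasible — violates C1

Constraint C1: 9p - 9q = -27, which is not ≤ -46. All other constraints are satisfied.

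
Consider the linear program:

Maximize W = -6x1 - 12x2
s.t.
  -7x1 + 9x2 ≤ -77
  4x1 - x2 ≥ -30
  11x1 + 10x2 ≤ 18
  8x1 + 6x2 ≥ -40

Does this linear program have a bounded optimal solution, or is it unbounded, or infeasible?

From the feasible point (932/169, -721/169), moving in the direction (10, -11) keeps every constraint satisfied while W increases without bound.

unbounded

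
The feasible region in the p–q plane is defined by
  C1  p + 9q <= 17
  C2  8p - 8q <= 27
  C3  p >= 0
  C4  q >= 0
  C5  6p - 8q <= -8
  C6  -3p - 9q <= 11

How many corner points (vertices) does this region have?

The feasible vertices (each the meet of two boundaries and inside every other half-plane) are:
  (0, 17/9)
  (32/31, 55/31)
  (0, 1)

3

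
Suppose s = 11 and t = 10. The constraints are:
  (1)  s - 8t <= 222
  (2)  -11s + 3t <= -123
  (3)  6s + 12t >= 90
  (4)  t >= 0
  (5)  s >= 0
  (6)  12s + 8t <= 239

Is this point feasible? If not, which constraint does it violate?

Constraint (2): -11s + 3t = -91, which is not ≤ -123. All other constraints are satisfied.

not feasible — violates (2)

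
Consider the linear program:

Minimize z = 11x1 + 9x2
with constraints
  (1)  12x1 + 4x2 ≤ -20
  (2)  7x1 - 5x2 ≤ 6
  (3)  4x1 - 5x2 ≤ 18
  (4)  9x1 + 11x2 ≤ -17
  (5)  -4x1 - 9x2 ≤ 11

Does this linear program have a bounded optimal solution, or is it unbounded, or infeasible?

From the feasible point (-19/12, -1/4), moving in the direction (-11, 9) keeps every constraint satisfied while z decreases without bound.

unbounded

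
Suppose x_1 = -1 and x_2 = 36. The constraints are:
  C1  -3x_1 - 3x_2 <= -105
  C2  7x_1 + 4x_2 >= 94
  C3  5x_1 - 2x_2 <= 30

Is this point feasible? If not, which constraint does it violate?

feasible

C1: -105 ≤ -105 ✓
C2: 137 ≥ 94 ✓
C3: -77 ≤ 30 ✓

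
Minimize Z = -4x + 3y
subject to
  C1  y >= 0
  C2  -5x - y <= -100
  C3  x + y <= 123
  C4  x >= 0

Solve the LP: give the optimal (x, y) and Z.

x = 123, y = 0, minimum Z = -492

Vertices and Z = -4x + 3y:
  (20, 0) → Z = -80
  (123, 0) → Z = -492
  (0, 100) → Z = 300
  (0, 123) → Z = 369

The optimum lies where y = 0 and x + y = 123.
Solving simultaneously gives x = 123, y = 0.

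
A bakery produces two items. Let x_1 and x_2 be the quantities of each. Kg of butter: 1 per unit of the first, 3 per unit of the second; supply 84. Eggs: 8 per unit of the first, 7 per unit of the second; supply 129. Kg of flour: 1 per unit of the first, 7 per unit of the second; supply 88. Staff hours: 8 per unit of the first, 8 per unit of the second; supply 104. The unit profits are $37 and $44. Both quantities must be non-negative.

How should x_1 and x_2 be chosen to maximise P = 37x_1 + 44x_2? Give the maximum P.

x_1 = 1/2, x_2 = 25/2, maximum P = 1137/2

Feasible corners and P = 37x_1 + 44x_2:
  (0, 0) → P = 0
  (0, 88/7) → P = 3872/7
  (13, 0) → P = 481
  (1/2, 25/2) → P = 1137/2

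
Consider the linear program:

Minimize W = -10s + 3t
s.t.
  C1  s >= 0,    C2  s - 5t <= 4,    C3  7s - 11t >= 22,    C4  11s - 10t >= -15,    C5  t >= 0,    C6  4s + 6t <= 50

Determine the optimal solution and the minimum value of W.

s = 137/13, t = 17/13, minimum W = -1319/13

Feasible corners and W = -10s + 3t:
  (4, 0) → W = -40
  (137/13, 17/13) → W = -1319/13
  (22/7, 0) → W = -220/7
  (341/43, 131/43) → W = -3017/43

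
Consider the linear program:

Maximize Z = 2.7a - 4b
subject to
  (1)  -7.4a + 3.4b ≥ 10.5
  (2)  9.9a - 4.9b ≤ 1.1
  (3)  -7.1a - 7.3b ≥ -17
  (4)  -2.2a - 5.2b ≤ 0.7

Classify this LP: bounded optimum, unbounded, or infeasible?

bounded optimum

Feasible corners and Z = 2.7a - 4b:
  (-1885/7816, 20035/7816) → Z = -170459/15632
  (-2849/2298, 448/1149) → Z = -112763/22980
The feasible region has finitely many vertices and no improving ray; the maximum is -112763/22980 at (-2849/2298, 448/1149).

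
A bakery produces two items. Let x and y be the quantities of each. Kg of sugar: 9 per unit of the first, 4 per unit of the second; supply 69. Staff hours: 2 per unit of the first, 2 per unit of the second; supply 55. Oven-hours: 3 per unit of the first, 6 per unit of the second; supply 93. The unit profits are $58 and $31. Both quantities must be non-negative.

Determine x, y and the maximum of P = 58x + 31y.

The binding constraints are 9x + 4y = 69 and 3x + 6y = 93.
Solving simultaneously gives x = 1, y = 15.

x = 1, y = 15, maximum P = 523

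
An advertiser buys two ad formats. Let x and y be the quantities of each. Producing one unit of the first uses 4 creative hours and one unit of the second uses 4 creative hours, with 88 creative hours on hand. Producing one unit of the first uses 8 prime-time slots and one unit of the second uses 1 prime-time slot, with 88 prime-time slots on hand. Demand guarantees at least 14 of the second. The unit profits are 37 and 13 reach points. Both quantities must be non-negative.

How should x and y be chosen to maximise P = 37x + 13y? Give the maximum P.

Vertices and P = 37x + 13y:
  (0, 22) → P = 286
  (0, 14) → P = 182
  (8, 14) → P = 478

x = 8, y = 14, maximum P = 478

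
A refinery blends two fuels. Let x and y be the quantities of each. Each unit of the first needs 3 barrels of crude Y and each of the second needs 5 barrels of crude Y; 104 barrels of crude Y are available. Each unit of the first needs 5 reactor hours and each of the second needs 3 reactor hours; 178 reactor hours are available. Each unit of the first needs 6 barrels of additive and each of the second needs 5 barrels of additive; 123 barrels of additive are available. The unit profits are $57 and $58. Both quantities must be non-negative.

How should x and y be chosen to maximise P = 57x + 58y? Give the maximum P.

Vertices and P = 57x + 58y:
  (0, 0) → P = 0
  (0, 104/5) → P = 6032/5
  (41/2, 0) → P = 2337/2
  (19/3, 17) → P = 1347

At the optimal vertex, 3x + 5y = 104 and 6x + 5y = 123.
Solving simultaneously gives x = 19/3, y = 17.

x = 19/3, y = 17, maximum P = 1347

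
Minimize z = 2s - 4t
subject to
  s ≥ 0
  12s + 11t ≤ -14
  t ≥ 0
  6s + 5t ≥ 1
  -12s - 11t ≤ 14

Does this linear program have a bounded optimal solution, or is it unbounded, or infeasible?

infeasible

The boundaries s = 0 and 6s + 5t = 1 meet at (0, 1/5), but that point violates 12s + 11t ≤ -14. Every candidate vertex is excluded by some other constraint, so the feasible region is empty.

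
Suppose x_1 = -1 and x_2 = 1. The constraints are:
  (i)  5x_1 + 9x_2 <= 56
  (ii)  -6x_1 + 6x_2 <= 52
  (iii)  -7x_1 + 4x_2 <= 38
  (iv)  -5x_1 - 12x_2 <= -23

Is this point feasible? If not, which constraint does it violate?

Constraint (iv): -5x_1 - 12x_2 = -7, which is not ≤ -23. All other constraints are satisfied.

not feasible — violates (iv)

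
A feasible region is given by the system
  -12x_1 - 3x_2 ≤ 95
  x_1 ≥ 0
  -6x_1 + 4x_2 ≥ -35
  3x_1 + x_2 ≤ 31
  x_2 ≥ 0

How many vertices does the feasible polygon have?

Pairwise boundary intersections that survive every other constraint:
  (0, 31)
  (0, 0)
  (53/6, 9/2)
  (35/6, 0)

4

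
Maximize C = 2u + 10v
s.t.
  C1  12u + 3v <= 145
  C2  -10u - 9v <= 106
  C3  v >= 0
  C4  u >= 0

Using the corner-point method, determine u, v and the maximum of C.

u = 0, v = 145/3, maximum C = 1450/3

At the optimal vertex, 12u + 3v = 145 and u = 0.
Solving simultaneously gives u = 0, v = 145/3.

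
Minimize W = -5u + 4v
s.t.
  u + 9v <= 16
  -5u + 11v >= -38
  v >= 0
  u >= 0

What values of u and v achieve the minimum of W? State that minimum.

Vertices and W = -5u + 4v:
  (37/4, 3/4) → W = -173/4
  (0, 16/9) → W = 64/9
  (38/5, 0) → W = -38
  (0, 0) → W = 0

At the optimal vertex, u + 9v = 16 and -5u + 11v = -38.
Solving simultaneously gives u = 37/4, v = 3/4.

u = 37/4, v = 3/4, minimum W = -173/4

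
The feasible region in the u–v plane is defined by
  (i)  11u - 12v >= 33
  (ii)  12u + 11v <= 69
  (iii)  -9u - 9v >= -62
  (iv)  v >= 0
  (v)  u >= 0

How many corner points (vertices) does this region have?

Pairwise boundary intersections that survive every other constraint:
  (1191/265, 363/265)
  (3, 0)
  (23/4, 0)

3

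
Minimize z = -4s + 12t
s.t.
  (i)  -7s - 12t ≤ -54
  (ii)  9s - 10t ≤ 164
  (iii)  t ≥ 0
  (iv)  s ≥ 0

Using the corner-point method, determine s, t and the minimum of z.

s = 164/9, t = 0, minimum z = -656/9

Feasible corners and z = -4s + 12t:
  (54/7, 0) → z = -216/7
  (0, 9/2) → z = 54
  (164/9, 0) → z = -656/9
The feasible region is unbounded (it extends along (0, 1), (10, 9)), but z strictly increases along every unbounded feasible direction, so there is no improving ray and the minimum is attained at a vertex.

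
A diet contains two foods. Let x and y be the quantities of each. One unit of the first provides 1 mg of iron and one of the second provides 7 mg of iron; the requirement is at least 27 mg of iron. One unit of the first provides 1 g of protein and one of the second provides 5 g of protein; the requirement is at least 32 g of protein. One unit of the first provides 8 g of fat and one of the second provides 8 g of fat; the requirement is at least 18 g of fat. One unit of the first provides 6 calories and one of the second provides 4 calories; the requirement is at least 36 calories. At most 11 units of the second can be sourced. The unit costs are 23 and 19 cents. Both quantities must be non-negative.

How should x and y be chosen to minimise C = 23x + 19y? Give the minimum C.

x = 2, y = 6, minimum C = 160

The feasible region is unbounded (it extends along (1, 0)), but C strictly increases along every unbounded feasible direction, so there is no improving ray and the minimum is attained at a vertex.

The optimum lies where x + 5y = 32 and 6x + 4y = 36.
Solving simultaneously gives x = 2, y = 6.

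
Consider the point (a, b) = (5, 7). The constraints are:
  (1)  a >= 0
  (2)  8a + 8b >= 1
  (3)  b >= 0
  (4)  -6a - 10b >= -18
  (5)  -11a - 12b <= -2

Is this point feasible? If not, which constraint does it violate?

not feasible — violates (4)

Constraint (4): -6a - 10b = -100, which is not ≥ -18. All other constraints are satisfied.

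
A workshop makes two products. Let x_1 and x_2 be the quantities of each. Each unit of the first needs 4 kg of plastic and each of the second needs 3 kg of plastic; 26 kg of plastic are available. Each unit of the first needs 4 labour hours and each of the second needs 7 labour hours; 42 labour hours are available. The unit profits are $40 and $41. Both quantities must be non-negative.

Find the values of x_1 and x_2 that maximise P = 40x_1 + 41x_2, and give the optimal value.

x_1 = 7/2, x_2 = 4, maximum P = 304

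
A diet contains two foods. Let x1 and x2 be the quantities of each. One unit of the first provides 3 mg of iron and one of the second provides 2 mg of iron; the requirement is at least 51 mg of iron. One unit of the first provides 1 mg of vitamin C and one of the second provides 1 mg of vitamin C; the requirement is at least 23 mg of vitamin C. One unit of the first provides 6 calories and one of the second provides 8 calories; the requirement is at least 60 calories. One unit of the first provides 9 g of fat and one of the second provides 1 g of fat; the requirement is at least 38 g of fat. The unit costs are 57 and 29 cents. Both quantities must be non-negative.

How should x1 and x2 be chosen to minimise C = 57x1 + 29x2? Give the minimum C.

x1 = 5/3, x2 = 23, minimum C = 762

Feasible corners and C = 57x1 + 29x2:
  (0, 38) → C = 1102
  (23, 0) → C = 1311
  (5, 18) → C = 807
  (5/3, 23) → C = 762
The feasible region is unbounded (it extends along (0, 1), (1, 0)), but C strictly increases along every unbounded feasible direction, so there is no improving ray and the minimum is attained at a vertex.

At the optimal vertex, 3x1 + 2x2 = 51 and 9x1 + x2 = 38.
Solving simultaneously gives x1 = 5/3, x2 = 23.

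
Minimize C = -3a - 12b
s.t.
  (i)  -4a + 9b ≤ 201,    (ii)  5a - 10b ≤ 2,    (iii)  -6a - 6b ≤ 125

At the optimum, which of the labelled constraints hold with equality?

Corner points and C = -3a - 12b:
  (2028/5, 1013/5) → C = -3648
  (-777/26, 353/39) → C = -493/26
  (-619/45, -637/90) → C = 631/5

The minimum is at (2028/5, 1013/5). Substituting into each constraint, equality holds for (i) and (ii); the remaining constraints have slack.

(i) and (ii)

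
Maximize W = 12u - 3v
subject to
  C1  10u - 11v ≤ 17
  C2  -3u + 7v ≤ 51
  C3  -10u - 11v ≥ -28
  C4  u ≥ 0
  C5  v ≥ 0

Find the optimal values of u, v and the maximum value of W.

u = 9/4, v = 1/2, maximum W = 51/2

Corner points and W = 12u - 3v:
  (9/4, 1/2) → W = 51/2
  (17/10, 0) → W = 102/5
  (0, 28/11) → W = -84/11
  (0, 0) → W = 0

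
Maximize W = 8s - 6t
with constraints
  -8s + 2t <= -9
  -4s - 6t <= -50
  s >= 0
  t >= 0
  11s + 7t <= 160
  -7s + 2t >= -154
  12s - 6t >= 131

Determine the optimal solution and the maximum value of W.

s = 160/11, t = 0, maximum W = 1280/11

Vertices and W = 8s - 6t:
  (25/2, 0) → W = 100
  (181/16, 19/24) → W = 343/4
  (160/11, 0) → W = 1280/11
  (1877/150, 479/150) → W = 6071/75

The binding constraints are t = 0 and 11s + 7t = 160.
Solving simultaneously gives s = 160/11, t = 0.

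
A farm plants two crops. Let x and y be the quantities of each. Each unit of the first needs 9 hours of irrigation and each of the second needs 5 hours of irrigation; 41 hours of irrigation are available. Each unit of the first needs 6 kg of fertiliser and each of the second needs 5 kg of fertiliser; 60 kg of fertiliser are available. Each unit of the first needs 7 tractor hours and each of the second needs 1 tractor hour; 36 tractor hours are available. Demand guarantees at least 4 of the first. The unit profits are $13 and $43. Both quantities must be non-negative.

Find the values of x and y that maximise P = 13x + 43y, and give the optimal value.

Corner points and P = 13x + 43y:
  (41/9, 0) → P = 533/9
  (4, 0) → P = 52
  (4, 1) → P = 95

x = 4, y = 1, maximum P = 95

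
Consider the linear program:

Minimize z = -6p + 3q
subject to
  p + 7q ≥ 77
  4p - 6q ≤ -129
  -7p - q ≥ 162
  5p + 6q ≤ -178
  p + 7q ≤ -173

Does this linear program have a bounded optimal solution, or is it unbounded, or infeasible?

infeasible

Constraints p + 7q ≥ 77 and p + 7q ≤ -173 have parallel boundaries but demand opposite sides — no point can satisfy both, so the region is empty.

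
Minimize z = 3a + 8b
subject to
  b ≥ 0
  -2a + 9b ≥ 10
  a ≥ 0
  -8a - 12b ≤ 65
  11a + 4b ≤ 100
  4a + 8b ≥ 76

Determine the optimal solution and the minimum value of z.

a = 62/9, b = 109/18, minimum z = 622/9

Vertices and z = 3a + 8b:
  (0, 25) → z = 200
  (0, 19/2) → z = 76
  (62/9, 109/18) → z = 622/9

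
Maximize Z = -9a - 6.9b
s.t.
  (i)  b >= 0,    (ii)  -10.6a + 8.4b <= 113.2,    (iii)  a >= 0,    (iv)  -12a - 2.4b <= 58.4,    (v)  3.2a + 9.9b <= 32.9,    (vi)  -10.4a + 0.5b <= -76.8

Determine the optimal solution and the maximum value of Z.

a = 96/13, b = 0, maximum Z = -864/13

Feasible corners and Z = -9a - 6.9b:
  (329/32, 0) → Z = -2961/32
  (96/13, 0) → Z = -864/13
  (77677/10456, 1205/1307) → Z = -765609/10456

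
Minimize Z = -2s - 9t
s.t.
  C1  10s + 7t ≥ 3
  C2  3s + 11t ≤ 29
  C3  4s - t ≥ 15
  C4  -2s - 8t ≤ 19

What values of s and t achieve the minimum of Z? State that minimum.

s = 194/47, t = 71/47, minimum Z = -1027/47

At the optimal vertex, 3s + 11t = 29 and 4s - t = 15.
Solving simultaneously gives s = 194/47, t = 71/47.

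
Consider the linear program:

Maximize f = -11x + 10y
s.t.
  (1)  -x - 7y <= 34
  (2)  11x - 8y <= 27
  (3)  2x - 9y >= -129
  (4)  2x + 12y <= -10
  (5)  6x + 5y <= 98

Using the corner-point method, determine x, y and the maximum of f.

x = -1209/23, y = 61/23, maximum f = 13909/23

Vertices and f = -11x + 10y:
  (-83/85, -401/85) → f = -3097/85
  (-1209/23, 61/23) → f = 13909/23
  (61/37, -41/37) → f = -1081/37
  (-39, 17/3) → f = 1457/3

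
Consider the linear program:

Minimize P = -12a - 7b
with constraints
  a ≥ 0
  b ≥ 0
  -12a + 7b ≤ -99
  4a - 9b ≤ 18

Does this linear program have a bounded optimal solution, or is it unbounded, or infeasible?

unbounded

From the feasible point (153/16, 9/4), moving in the direction (7, 12) keeps every constraint satisfied while P decreases without bound.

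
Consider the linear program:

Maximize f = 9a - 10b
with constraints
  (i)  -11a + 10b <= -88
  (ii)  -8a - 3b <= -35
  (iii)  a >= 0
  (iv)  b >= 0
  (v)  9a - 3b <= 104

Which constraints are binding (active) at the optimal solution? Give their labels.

Feasible corners and f = 9a - 10b:
  (8, 0) → f = 72
  (776/57, 352/57) → f = 3464/57
  (104/9, 0) → f = 104

The maximum is at (104/9, 0). Substituting into each constraint, equality holds for (iv) and (v); the remaining constraints have slack.

(iv) and (v)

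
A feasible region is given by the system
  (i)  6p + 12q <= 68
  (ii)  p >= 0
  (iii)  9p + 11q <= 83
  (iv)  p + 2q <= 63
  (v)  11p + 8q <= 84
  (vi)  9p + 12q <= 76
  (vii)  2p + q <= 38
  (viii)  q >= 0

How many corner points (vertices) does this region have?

Pairwise boundary intersections that survive every other constraint:
  (0, 17/3)
  (8/3, 13/3)
  (0, 0)
  (20/3, 4/3)
  (84/11, 0)

5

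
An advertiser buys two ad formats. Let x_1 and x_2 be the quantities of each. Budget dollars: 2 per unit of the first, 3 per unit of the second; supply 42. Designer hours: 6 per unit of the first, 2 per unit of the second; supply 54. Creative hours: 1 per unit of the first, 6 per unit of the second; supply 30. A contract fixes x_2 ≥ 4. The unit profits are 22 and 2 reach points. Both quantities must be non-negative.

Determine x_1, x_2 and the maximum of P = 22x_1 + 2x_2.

x_1 = 6, x_2 = 4, maximum P = 140

Feasible corners and P = 22x_1 + 2x_2:
  (0, 5) → P = 10
  (0, 4) → P = 8
  (6, 4) → P = 140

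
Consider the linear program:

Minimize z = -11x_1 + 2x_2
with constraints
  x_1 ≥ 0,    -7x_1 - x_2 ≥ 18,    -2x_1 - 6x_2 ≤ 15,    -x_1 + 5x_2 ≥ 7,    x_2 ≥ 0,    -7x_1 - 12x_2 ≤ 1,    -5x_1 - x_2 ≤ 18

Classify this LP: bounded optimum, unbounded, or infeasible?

The boundaries x_1 = 0 and -x_1 + 5x_2 = 7 meet at (0, 7/5), but that point violates -7x_1 - x_2 ≥ 18. Every candidate vertex is excluded by some other constraint, so the feasible region is empty.

infeasible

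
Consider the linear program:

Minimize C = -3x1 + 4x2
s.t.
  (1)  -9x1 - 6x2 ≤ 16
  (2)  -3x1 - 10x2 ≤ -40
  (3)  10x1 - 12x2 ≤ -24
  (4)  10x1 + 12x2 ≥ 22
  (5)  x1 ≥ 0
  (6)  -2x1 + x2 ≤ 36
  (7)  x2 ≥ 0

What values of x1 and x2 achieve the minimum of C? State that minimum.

The feasible region is unbounded (it extends along (1, 2), (6, 5)), but C strictly increases along every unbounded feasible direction, so there is no improving ray and the minimum is attained at a vertex.

The binding constraints are -3x1 - 10x2 = -40 and 10x1 - 12x2 = -24.
Solving simultaneously gives x1 = 30/17, x2 = 59/17.

x1 = 30/17, x2 = 59/17, minimum C = 146/17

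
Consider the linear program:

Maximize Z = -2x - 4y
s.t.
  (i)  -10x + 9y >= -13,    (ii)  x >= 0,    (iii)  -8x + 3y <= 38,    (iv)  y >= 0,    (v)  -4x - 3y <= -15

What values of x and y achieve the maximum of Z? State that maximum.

Feasible corners and Z = -2x - 4y:
  (29/11, 49/33) → Z = -370/33
  (0, 38/3) → Z = -152/3
  (0, 5) → Z = -20
The feasible region is unbounded (it extends along (9, 10), (3, 8)), but Z strictly decreases along every unbounded feasible direction, so there is no improving ray and the maximum is attained at a vertex.

x = 29/11, y = 49/33, maximum Z = -370/33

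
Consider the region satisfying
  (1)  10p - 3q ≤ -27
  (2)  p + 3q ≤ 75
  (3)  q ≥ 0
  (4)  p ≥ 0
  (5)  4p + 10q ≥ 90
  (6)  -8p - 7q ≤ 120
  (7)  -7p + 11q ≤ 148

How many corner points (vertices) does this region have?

The feasible vertices (each the meet of two boundaries and inside every other half-plane) are:
  (0, 9)
  (147/89, 1291/89)
  (0, 148/11)

3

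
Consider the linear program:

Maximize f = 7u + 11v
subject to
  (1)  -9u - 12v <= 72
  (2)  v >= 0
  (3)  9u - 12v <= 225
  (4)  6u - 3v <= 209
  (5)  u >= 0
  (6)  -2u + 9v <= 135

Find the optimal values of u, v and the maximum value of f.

The optimum lies where 6u - 3v = 209 and -2u + 9v = 135.
Solving simultaneously gives u = 381/8, v = 307/12.

u = 381/8, v = 307/12, maximum f = 14755/24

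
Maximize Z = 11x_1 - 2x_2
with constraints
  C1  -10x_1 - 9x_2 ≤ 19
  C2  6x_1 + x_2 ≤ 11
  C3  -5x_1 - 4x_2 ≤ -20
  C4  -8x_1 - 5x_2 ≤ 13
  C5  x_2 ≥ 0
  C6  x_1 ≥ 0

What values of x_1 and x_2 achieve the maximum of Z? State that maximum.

x_1 = 24/19, x_2 = 65/19, maximum Z = 134/19

Extreme points and Z = 11x_1 - 2x_2:
  (24/19, 65/19) → Z = 134/19
  (0, 11) → Z = -22
  (0, 5) → Z = -10

At the optimal vertex, 6x_1 + x_2 = 11 and -5x_1 - 4x_2 = -20.
Solving simultaneously gives x_1 = 24/19, x_2 = 65/19.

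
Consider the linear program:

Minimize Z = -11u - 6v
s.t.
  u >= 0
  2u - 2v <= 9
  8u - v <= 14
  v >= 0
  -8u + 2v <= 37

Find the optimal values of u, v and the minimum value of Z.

Extreme points and Z = -11u - 6v:
  (0, 0) → Z = 0
  (0, 37/2) → Z = -111
  (7/4, 0) → Z = -77/4
  (65/8, 51) → Z = -3163/8

At the optimal vertex, 8u - v = 14 and -8u + 2v = 37.
Solving simultaneously gives u = 65/8, v = 51.

u = 65/8, v = 51, minimum Z = -3163/8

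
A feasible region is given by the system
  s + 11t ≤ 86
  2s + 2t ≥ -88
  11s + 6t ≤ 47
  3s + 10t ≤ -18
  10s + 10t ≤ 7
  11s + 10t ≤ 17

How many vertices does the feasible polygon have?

The feasible vertices (each the meet of two boundaries and inside every other half-plane) are:
  (-57, 13)
  (-46, 12)
  (311/5, -531/5)
  (214/25, -393/50)
  (25/7, -201/70)

5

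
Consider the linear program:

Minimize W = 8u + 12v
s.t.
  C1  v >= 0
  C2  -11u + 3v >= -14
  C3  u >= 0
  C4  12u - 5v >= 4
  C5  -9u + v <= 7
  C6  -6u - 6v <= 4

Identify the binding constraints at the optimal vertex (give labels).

Corner points and W = 8u + 12v:
  (14/11, 0) → W = 112/11
  (1/3, 0) → W = 8/3
  (58/19, 124/19) → W = 1952/19

The minimum is at (1/3, 0). Substituting into each constraint, equality holds for C1 and C4; the remaining constraints have slack.

C1 and C4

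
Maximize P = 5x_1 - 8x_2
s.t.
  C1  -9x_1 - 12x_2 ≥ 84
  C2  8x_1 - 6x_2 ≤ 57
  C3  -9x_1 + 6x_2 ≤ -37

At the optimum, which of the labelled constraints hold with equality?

C2 and C3

Feasible corners and P = 5x_1 - 8x_2:
  (6/5, -79/10) → P = 346/5
  (-10/27, -121/18) → P = 1402/27
  (-20, -217/6) → P = 568/3

The maximum is at (-20, -217/6). Substituting into each constraint, equality holds for C2 and C3; the remaining constraints have slack.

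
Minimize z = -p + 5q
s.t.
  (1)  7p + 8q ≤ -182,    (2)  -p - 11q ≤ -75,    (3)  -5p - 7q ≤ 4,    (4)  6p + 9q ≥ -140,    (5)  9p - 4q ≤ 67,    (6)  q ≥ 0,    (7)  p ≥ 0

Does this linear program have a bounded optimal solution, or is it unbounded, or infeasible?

infeasible

The boundaries 7p + 8q = -182 and -5p - 7q = 4 meet at (-138, 98), but that point violates p ≥ 0. Every candidate vertex is excluded by some other constraint, so the feasible region is empty.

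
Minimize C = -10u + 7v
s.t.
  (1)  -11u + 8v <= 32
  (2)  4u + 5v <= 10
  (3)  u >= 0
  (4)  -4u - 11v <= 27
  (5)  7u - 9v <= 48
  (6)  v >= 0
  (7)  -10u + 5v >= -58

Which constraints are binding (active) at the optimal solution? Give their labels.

Feasible corners and C = -10u + 7v:
  (0, 2) → C = 14
  (5/2, 0) → C = -25
  (0, 0) → C = 0

The minimum is at (5/2, 0). Substituting into each constraint, equality holds for (2) and (6); the remaining constraints have slack.

(2) and (6)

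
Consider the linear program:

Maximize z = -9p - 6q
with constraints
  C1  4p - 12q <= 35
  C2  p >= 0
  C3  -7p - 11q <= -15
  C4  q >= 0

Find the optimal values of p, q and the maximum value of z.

Extreme points and z = -9p - 6q:
  (35/4, 0) → z = -315/4
  (0, 15/11) → z = -90/11
  (15/7, 0) → z = -135/7
The feasible region is unbounded (it extends along (3, 1), (0, 1)), but z strictly decreases along every unbounded feasible direction, so there is no improving ray and the maximum is attained at a vertex.

p = 0, q = 15/11, maximum z = -90/11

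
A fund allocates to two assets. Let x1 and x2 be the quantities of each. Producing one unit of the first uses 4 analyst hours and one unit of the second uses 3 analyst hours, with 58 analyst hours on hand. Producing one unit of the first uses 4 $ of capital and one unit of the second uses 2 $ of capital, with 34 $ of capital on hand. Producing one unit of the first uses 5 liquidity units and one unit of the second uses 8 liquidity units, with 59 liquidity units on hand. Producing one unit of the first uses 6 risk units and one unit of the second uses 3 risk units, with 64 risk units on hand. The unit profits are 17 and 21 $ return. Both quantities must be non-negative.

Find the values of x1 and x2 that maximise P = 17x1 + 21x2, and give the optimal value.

At the optimal vertex, 4x1 + 2x2 = 34 and 5x1 + 8x2 = 59.
Solving simultaneously gives x1 = 7, x2 = 3.

x1 = 7, x2 = 3, maximum P = 182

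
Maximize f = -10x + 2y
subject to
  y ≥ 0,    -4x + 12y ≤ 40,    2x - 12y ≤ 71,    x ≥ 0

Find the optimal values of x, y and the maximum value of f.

Corner points and f = -10x + 2y:
  (71/2, 0) → f = -355
  (0, 0) → f = 0
  (0, 10/3) → f = 20/3
The feasible region is unbounded (it extends along (3, 1), (6, 1)), but f strictly decreases along every unbounded feasible direction, so there is no improving ray and the maximum is attained at a vertex.

x = 0, y = 10/3, maximum f = 20/3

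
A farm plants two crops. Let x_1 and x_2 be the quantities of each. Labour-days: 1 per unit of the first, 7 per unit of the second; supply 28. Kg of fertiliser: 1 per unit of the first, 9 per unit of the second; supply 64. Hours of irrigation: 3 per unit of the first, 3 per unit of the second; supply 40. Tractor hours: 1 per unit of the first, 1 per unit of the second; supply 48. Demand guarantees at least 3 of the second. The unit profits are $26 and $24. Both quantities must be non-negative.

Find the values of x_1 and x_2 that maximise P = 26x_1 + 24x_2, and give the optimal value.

x_1 = 7, x_2 = 3, maximum P = 254

Feasible corners and P = 26x_1 + 24x_2:
  (0, 4) → P = 96
  (0, 3) → P = 72
  (7, 3) → P = 254

The binding constraints are x_1 + 7x_2 = 28 and x_2 = 3.
Solving simultaneously gives x_1 = 7, x_2 = 3.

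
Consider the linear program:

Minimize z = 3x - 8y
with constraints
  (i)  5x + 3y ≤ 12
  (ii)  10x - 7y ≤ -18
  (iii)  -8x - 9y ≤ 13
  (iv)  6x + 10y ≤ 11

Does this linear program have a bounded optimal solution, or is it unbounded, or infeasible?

bounded optimum

Extreme points and z = 3x - 8y:
  (-253/146, 7/73) → z = -871/146
  (-103/142, 109/71) → z = -2053/142
  (-229/26, 83/13) → z = -155/2
The feasible region has finitely many vertices and no improving ray; the minimum is -155/2 at (-229/26, 83/13).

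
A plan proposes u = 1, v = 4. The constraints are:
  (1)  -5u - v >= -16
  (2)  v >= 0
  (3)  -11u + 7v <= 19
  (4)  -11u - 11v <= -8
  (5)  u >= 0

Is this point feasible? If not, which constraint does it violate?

(1): -9 ≥ -16 ✓
(2): 4 ≥ 0 ✓
(3): 17 ≤ 19 ✓
(4): -55 ≤ -8 ✓
(5): 1 ≥ 0 ✓

feasible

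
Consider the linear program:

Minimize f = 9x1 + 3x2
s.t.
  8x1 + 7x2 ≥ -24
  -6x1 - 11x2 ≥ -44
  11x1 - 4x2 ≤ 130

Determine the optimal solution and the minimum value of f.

Vertices and f = 9x1 + 3x2:
  (-286/23, 248/23) → f = -1830/23
  (814/109, -1304/109) → f = 3414/109
  (1606/145, -296/145) → f = 13566/145

x1 = -286/23, x2 = 248/23, minimum f = -1830/23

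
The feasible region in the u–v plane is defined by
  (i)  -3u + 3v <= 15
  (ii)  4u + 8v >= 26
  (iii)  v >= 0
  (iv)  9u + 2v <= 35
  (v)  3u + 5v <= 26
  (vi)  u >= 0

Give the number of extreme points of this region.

5

Of the 15 pairwise boundary intersections, those satisfying every inequality are:
  (1/8, 41/8)
  (0, 5)
  (57/16, 47/32)
  (0, 13/4)
  (41/13, 43/13)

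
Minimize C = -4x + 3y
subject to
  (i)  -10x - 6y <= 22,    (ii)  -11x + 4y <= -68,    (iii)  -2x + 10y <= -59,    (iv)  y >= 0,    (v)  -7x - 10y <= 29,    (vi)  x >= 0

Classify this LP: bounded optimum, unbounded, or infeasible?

unbounded

From the feasible point (59/2, 0), moving in the direction (1, 0) keeps every constraint satisfied while C decreases without bound.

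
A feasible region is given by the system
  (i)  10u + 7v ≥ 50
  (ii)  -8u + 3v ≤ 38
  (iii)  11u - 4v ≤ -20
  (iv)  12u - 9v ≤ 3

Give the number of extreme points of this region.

Of the 6 pairwise boundary intersections, those satisfying every inequality are:
  (-58/43, 390/43)
  (20/39, 250/39)
  (92, 258)

3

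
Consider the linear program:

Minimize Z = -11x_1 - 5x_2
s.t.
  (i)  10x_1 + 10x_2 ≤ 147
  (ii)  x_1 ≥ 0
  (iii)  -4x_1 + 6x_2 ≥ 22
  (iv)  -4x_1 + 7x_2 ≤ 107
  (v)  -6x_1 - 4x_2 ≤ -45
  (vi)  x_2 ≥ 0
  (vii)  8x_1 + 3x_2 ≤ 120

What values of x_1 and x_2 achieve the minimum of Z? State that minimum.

Corner points and Z = -11x_1 - 5x_2:
  (0, 147/10) → Z = -147/2
  (331/50, 202/25) → Z = -5661/50
  (0, 45/4) → Z = -225/4
  (7/2, 6) → Z = -137/2

The binding constraints are 10x_1 + 10x_2 = 147 and -4x_1 + 6x_2 = 22.
Solving simultaneously gives x_1 = 331/50, x_2 = 202/25.

x_1 = 331/50, x_2 = 202/25, minimum Z = -5661/50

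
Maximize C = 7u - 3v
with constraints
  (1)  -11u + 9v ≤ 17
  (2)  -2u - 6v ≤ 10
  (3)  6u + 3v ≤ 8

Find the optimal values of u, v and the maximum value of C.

u = 13/5, v = -38/15, maximum C = 129/5

Feasible corners and C = 7u - 3v:
  (-16/7, -19/21) → C = -93/7
  (7/29, 190/87) → C = -141/29
  (13/5, -38/15) → C = 129/5

At the optimal vertex, -2u - 6v = 10 and 6u + 3v = 8.
Solving simultaneously gives u = 13/5, v = -38/15.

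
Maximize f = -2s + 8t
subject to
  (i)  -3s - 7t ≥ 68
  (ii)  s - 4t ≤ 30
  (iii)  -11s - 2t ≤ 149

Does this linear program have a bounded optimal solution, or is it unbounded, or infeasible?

bounded optimum

Extreme points and f = -2s + 8t:
  (-62/19, -158/19) → f = -60
  (-907/71, -301/71) → f = -594/71
  (-268/23, -479/46) → f = -60
The feasible region has finitely many vertices and no improving ray; the maximum is -594/71 at (-907/71, -301/71).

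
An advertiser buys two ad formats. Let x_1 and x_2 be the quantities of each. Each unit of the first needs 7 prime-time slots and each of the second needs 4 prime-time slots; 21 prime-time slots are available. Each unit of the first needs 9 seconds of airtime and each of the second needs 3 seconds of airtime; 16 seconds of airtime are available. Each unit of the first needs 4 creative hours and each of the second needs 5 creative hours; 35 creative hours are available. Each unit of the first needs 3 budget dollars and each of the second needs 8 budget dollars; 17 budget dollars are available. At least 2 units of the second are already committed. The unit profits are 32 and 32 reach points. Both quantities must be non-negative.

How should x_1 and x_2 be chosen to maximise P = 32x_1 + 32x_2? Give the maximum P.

x_1 = 1/3, x_2 = 2, maximum P = 224/3

Vertices and P = 32x_1 + 32x_2:
  (0, 17/8) → P = 68
  (0, 2) → P = 64
  (1/3, 2) → P = 224/3

The binding constraints are 3x_1 + 8x_2 = 17 and x_2 = 2.
Solving simultaneously gives x_1 = 1/3, x_2 = 2.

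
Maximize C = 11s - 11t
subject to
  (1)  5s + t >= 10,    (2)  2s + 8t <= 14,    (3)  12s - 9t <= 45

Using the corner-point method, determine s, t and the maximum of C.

Feasible corners and C = 11s - 11t:
  (33/19, 25/19) → C = 88/19
  (45/19, -35/19) → C = 880/19
  (81/19, 13/19) → C = 748/19

At the optimal vertex, 5s + t = 10 and 12s - 9t = 45.
Solving simultaneously gives s = 45/19, t = -35/19.

s = 45/19, t = -35/19, maximum C = 880/19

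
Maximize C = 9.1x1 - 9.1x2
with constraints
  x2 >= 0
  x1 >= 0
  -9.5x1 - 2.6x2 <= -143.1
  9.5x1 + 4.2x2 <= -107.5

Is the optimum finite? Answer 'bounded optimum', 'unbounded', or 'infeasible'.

infeasible

The boundaries x2 = 0 and -9.5x1 - 2.6x2 = -143.1 meet at (1431/95, 0), but that point violates 9.5x1 + 4.2x2 ≤ -107.5. Every candidate vertex is excluded by some other constraint, so the feasible region is empty.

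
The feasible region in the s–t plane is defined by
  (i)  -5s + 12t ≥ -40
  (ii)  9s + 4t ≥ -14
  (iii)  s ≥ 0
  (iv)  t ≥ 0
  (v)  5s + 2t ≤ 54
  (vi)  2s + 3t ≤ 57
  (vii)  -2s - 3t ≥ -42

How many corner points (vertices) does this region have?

The feasible vertices (each the meet of two boundaries and inside every other half-plane) are:
  (8, 0)
  (52/5, 1)
  (0, 0)
  (0, 14)
  (78/11, 102/11)

5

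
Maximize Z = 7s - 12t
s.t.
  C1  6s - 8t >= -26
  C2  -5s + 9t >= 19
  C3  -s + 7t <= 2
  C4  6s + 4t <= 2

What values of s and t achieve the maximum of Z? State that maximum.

s = -115/26, t = -9/26, maximum Z = -697/26

Extreme points and Z = 7s - 12t:
  (-41/7, -8/7) → Z = -191/7
  (-83/17, -7/17) → Z = -497/17
  (-115/26, -9/26) → Z = -697/26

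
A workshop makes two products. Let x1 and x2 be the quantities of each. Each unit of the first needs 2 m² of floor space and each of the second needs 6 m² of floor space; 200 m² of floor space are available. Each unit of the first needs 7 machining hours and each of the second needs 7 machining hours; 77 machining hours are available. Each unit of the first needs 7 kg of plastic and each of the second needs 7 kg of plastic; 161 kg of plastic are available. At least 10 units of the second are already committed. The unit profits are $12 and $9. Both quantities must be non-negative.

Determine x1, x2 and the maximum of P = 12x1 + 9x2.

Corner points and P = 12x1 + 9x2:
  (0, 11) → P = 99
  (0, 10) → P = 90
  (1, 10) → P = 102

The optimum lies where 7x1 + 7x2 = 77 and x2 = 10.
Solving simultaneously gives x1 = 1, x2 = 10.

x1 = 1, x2 = 10, maximum P = 102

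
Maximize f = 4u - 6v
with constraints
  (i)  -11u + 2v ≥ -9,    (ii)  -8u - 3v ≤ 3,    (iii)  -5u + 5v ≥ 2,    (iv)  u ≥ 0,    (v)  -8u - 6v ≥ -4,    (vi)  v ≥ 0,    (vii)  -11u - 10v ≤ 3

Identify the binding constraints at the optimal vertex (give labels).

Feasible corners and f = 4u - 6v:
  (0, 2/5) → f = -12/5
  (4/35, 18/35) → f = -92/35
  (0, 2/3) → f = -4

The maximum is at (0, 2/5). Substituting into each constraint, equality holds for (iii) and (iv); the remaining constraints have slack.

(iii) and (iv)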